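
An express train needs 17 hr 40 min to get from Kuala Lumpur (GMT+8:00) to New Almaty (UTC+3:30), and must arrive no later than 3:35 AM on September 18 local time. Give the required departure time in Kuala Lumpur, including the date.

2:25 PM on September 17

Target arrival in UTC: 3:35 AM − 3:30 = 12:05 AM on Sep 18.
Subtract 17 hours 40 minutes → departure 6:25 AM UTC on Sep 17.
Kuala Lumpur is UTC+8:00: 6:25 AM + 8:00 = 2:25 PM on Sep 17.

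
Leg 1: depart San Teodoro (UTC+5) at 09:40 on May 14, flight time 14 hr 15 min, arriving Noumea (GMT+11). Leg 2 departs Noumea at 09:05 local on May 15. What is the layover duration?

3 hours 10 minutes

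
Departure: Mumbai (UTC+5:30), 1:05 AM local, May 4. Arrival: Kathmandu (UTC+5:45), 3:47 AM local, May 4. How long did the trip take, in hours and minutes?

Kathmandu is 0:15 ahead of Mumbai.
Clock-face elapsed time (ignoring zones) is 2 hours 42 minutes.
Actual elapsed = 2 hours 42 minutes − 0:15 = 2 hours 27 minutes.

2 hours 27 minutes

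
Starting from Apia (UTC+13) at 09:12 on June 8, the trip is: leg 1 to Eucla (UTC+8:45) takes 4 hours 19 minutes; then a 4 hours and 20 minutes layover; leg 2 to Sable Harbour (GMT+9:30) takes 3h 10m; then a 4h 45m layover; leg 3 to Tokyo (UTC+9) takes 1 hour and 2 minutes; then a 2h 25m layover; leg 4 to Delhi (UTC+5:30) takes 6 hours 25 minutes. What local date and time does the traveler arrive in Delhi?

04:08 on June 9

Convert departure to UTC: 09:12 − 13:00 = 20:12 UTC on Jun 7.
Add 4 hours and 19 minutes leg 1 → 00:31 UTC (Jun 8).
Add 4 hours 20 minutes layover in Eucla → 04:51 UTC.
Add 3 hours 10 minutes leg 2 → 08:01 UTC.
Add 4 hours 45 minutes layover in Sable Harbour → 12:46 UTC.
Add 1 hour and 2 minutes leg 3 → 13:48 UTC.
Add 2 hours 25 minutes layover in Tokyo → 16:13 UTC.
Add 6 hours and 25 minutes leg 4 → 22:38 UTC.
Delhi is UTC+5:30, so local arrival = 22:38 + 5:30 = 04:08 on Jun 9.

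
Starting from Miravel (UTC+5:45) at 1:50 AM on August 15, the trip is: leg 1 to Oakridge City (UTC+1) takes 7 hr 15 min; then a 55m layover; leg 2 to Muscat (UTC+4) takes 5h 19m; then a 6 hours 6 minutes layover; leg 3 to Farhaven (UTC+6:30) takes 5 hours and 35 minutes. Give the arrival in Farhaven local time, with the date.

Convert departure to UTC: 1:50 AM − 5:45 = 8:05 PM UTC on Aug 14.
Add 7 hours and 15 minutes leg 1 → 3:20 AM UTC (Aug 15).
Add 55 minutes layover in Oakridge City → 4:15 AM UTC.
Add 5 hours and 19 minutes leg 2 → 9:34 AM UTC.
Add 6 hours 6 minutes layover in Muscat → 3:40 PM UTC.
Add 5 hours and 35 minutes leg 3 → 9:15 PM UTC.
Farhaven is UTC+6:30, so local arrival = 9:15 PM + 6:30 = 3:45 AM on Aug 16.

3:45 AM on August 16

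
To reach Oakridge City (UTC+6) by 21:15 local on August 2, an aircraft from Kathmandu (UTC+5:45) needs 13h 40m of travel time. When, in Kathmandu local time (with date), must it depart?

Target arrival in UTC: 21:15 − 6:00 = 15:15 on Aug 2.
Subtract 13 hours 40 minutes → departure 01:35 UTC on Aug 2.
Kathmandu is UTC+5:45: 01:35 + 5:45 = 07:20 on Aug 2.

07:20 on Aug 2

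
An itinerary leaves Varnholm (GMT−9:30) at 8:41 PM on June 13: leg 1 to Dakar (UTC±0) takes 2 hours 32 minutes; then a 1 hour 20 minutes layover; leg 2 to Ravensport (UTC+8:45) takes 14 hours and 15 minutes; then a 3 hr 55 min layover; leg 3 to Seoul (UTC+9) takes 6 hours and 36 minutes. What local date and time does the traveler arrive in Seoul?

7:49 PM on Jun 15

Convert departure to UTC: 8:41 PM + 9:30 = 6:11 AM UTC on Jun 14.
Add 2 hours 32 minutes leg 1 → 8:43 AM UTC.
Add 1 hour and 20 minutes layover in Dakar → 10:03 AM UTC.
Add 14 hours 15 minutes leg 2 → 12:18 AM UTC (Jun 15).
Add 3 hours and 55 minutes layover in Ravensport → 4:13 AM UTC.
Add 6 hours and 36 minutes leg 3 → 10:49 AM UTC.
Seoul is UTC+9:00, so local arrival = 10:49 AM + 9:00 = 7:49 PM on Jun 15.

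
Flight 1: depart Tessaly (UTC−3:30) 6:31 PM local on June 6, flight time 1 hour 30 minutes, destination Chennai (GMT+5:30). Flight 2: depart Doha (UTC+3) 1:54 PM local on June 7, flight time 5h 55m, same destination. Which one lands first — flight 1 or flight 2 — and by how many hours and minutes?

the first, by 17 hours 18 minutes

Flight 1 in UTC: 6:31 PM + 3:30 = 10:01 PM on Jun 6.
+1 hour and 30 minutes → arrive 11:31 PM UTC on Jun 6.
Flight 2 in UTC: 1:54 PM − 3:00 = 10:54 AM on Jun 7.
+5 hours 55 minutes → arrive 4:49 PM UTC on Jun 7.
Flight 1 lands earlier by 17 hours 18 minutes.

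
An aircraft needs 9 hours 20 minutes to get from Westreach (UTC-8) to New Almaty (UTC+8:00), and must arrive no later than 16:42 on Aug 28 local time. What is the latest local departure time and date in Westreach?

Target arrival in UTC: 16:42 − 8:00 = 08:42 on Aug 28.
Subtract 9 hours 20 minutes → departure 23:22 UTC on Aug 27.
Westreach is UTC−8:00: 23:22 − 8:00 = 15:22 on Aug 27.

15:22 on Aug 27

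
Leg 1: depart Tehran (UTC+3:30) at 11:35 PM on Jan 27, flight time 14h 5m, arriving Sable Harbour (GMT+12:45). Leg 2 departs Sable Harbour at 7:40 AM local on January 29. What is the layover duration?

Convert departure to UTC: 11:35 PM − 3:30 = 8:05 PM UTC on Jan 27.
Add 14 hours 5 minutes flight time → 10:10 AM UTC (Jan 28).
Sable Harbour is UTC+12:45, so local arrival = 10:10 AM + 12:45 = 10:55 PM on Jan 28.
Layover = 7:40 AM − 10:55 PM (+1 day) = 8 hours 45 minutes.

8 hours 45 minutes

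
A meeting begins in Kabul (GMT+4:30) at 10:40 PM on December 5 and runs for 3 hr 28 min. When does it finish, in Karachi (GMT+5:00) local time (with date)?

2:38 AM on December 6

Convert start to UTC: 10:40 PM − 4:30 = 6:10 PM UTC on Dec 5.
Add 3 hours and 28 minutes duration → 9:38 PM UTC.
Karachi is UTC+5:00, so local end time = 9:38 PM + 5:00 = 2:38 AM on Dec 6.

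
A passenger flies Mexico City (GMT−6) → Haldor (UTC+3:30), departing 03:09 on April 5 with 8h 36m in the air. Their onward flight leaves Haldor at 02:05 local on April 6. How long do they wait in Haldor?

4 hours 50 minutes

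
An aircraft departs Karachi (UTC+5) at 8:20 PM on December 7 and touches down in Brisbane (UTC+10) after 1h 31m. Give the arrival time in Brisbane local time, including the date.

2:51 AM on Dec 8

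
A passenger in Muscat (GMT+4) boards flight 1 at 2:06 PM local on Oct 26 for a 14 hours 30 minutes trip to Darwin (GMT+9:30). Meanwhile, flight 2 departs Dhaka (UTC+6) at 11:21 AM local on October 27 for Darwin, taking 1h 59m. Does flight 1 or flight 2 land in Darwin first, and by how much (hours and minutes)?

Flight 1 in UTC: 2:06 PM − 4:00 = 10:06 AM on Oct 26.
+14 hours 30 minutes → arrive 12:36 AM UTC on Oct 27.
Flight 2 in UTC: 11:21 AM − 6:00 = 5:21 AM on Oct 27.
+1 hour and 59 minutes → arrive 7:20 AM UTC on Oct 27.
Flight 1 lands earlier by 6 hours 44 minutes.

the first, by 6 hours 44 minutes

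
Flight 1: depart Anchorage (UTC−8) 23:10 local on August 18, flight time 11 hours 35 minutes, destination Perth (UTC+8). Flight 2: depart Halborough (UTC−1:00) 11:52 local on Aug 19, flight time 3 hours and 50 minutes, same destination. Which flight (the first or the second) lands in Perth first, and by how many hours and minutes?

the second, by 2 hours 3 minutes

Flight 1 in UTC: 23:10 + 8:00 = 07:10 on Aug 19.
+11 hours 35 minutes → arrive 18:45 UTC on Aug 19.
Flight 2 in UTC: 11:52 + 1:00 = 12:52 on Aug 19.
+3 hours 50 minutes → arrive 16:42 UTC on Aug 19.
Flight 2 lands earlier by 2 hours 3 minutes.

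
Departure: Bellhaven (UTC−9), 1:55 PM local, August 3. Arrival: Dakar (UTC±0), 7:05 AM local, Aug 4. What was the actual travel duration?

8 hours 10 minutes

Departure in UTC: 1:55 PM + 9:00 = 10:55 PM on Aug 3.
Arrival is already UTC: 7:05 AM on Aug 4.
Elapsed = 7:05 AM − 10:55 PM (+1 day) = 8 hours 10 minutes.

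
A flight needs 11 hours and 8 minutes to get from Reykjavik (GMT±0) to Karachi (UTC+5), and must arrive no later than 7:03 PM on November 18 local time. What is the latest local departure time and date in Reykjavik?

2:55 AM on Nov 18

Target arrival in UTC: 7:03 PM − 5:00 = 2:03 PM on Nov 18.
Subtract 11 hours 8 minutes → departure 2:55 AM UTC on Nov 18.
Reykjavik is UTC+0, so departure is 2:55 AM on Nov 18.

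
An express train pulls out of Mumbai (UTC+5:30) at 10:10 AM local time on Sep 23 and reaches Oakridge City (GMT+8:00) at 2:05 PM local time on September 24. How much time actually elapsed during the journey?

25 hours 25 minutes

Oakridge City is 2:30 ahead of Mumbai.
Clock-face elapsed time (ignoring zones) is 27 hours 55 minutes.
Actual elapsed = 27 hours 55 minutes − 2:30 = 25 hours 25 minutes.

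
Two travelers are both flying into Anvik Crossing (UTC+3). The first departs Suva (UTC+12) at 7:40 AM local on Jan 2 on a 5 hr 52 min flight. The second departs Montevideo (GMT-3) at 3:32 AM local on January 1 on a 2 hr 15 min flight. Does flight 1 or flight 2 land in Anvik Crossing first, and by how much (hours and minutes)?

the second, by 16 hours 45 minutes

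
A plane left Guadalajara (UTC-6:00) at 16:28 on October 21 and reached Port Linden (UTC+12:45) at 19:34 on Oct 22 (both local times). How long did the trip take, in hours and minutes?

Departure in UTC: 16:28 + 6:00 = 22:28 on Oct 21.
Arrival in UTC: 19:34 − 12:45 = 06:49 on Oct 22.
Elapsed = 06:49 − 22:28 (+1 day) = 8 hours 21 minutes.

8 hours 21 minutes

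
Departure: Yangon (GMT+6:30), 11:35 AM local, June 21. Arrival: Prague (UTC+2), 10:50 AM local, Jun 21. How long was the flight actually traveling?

Prague is 4:30 behind Yangon.
Clock-face elapsed time (ignoring zones) is −45 minutes.
Actual elapsed = −45 minutes + 4:30 = 3 hours 45 minutes.

3 hours 45 minutes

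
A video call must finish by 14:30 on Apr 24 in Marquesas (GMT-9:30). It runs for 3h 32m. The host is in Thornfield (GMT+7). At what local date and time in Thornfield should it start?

03:28 on April 25

Target end time in UTC: 14:30 + 9:30 = 00:00 on Apr 25.
Subtract 3 hours 32 minutes → start 20:28 UTC on Apr 24.
Thornfield is UTC+7:00: 20:28 + 7:00 = 03:28 on Apr 25.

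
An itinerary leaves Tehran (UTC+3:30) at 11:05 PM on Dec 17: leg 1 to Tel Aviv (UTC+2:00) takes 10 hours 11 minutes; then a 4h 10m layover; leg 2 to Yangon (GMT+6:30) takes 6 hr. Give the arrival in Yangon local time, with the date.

Convert departure to UTC: 11:05 PM − 3:30 = 7:35 PM UTC on Dec 17.
Add 10 hours 11 minutes leg 1 → 5:46 AM UTC (Dec 18).
Add 4 hours and 10 minutes layover in Tel Aviv → 9:56 AM UTC.
Add 6 hours leg 2 → 3:56 PM UTC.
Yangon is UTC+6:30, so local arrival = 3:56 PM + 6:30 = 10:26 PM on Dec 18.

10:26 PM on December 18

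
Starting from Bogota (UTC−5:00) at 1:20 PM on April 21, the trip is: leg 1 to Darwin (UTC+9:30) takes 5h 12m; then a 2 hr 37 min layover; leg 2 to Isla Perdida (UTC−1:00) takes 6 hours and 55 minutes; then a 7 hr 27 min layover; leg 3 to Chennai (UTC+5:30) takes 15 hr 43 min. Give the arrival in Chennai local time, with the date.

Convert departure to UTC: 1:20 PM + 5:00 = 6:20 PM UTC on Apr 21.
Add 5 hours and 12 minutes leg 1 → 11:32 PM UTC.
Add 2 hours and 37 minutes layover in Darwin → 2:09 AM UTC (Apr 22).
Add 6 hours 55 minutes leg 2 → 9:04 AM UTC.
Add 7 hours and 27 minutes layover in Isla Perdida → 4:31 PM UTC.
Add 15 hours 43 minutes leg 3 → 8:14 AM UTC (Apr 23).
Chennai is UTC+5:30, so local arrival = 8:14 AM + 5:30 = 1:44 PM on Apr 23.

1:44 PM on April 23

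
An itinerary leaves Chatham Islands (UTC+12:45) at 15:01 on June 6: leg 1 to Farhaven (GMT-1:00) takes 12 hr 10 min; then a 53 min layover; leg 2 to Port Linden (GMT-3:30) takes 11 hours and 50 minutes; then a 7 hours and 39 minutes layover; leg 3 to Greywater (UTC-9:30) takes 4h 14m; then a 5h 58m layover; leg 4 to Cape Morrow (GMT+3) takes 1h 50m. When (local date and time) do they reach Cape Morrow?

01:50 on Jun 8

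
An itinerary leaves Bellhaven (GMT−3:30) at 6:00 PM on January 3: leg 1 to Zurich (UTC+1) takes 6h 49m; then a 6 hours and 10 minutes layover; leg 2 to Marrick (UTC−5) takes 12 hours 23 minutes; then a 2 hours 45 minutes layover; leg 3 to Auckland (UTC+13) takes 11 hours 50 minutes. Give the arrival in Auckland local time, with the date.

2:27 AM on Jan 6

Convert departure to UTC: 6:00 PM + 3:30 = 9:30 PM UTC on Jan 3.
Add 6 hours 49 minutes leg 1 → 4:19 AM UTC (Jan 4).
Add 6 hours and 10 minutes layover in Zurich → 10:29 AM UTC.
Add 12 hours and 23 minutes leg 2 → 10:52 PM UTC.
Add 2 hours 45 minutes layover in Marrick → 1:37 AM UTC (Jan 5).
Add 11 hours 50 minutes leg 3 → 1:27 PM UTC.
Auckland is UTC+13:00, so local arrival = 1:27 PM + 13:00 = 2:27 AM on Jan 6.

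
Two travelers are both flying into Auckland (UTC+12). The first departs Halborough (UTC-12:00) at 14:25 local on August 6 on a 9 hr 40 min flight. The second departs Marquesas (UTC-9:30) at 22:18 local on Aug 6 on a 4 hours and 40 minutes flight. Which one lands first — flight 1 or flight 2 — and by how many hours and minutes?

the first, by 23 minutes

Flight 1 in UTC: 14:25 + 12:00 = 02:25 on Aug 7.
+9 hours and 40 minutes → arrive 12:05 UTC on Aug 7.
Flight 2 in UTC: 22:18 + 9:30 = 07:48 on Aug 7.
+4 hours 40 minutes → arrive 12:28 UTC on Aug 7.
Flight 1 lands earlier by 23 minutes.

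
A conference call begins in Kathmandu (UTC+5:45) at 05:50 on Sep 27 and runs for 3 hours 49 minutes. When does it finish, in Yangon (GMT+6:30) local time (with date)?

Convert start to UTC: 05:50 − 5:45 = 00:05 UTC on Sep 27.
Add 3 hours and 49 minutes duration → 03:54 UTC.
Yangon is UTC+6:30, so local end time = 03:54 + 6:30 = 10:24 on Sep 27.

10:24 on Sep 27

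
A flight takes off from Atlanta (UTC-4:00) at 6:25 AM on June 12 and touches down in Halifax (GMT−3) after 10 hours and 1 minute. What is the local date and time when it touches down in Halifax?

5:26 PM on June 12

Halifax is 1:00 ahead of Atlanta.
After 10 hours and 1 minute it is 4:26 PM in Atlanta.
Shift by the zone difference: 4:26 PM + 1:00 = 5:26 PM on Jun 12 in Halifax.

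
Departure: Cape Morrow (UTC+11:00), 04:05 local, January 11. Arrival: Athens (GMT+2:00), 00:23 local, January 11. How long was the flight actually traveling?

5 hours 18 minutes

Departure in UTC: 04:05 − 11:00 = 17:05 on Jan 10.
Arrival in UTC: 00:23 − 2:00 = 22:23 on Jan 10.
Elapsed = 22:23 − 17:05 = 5 hours 18 minutes.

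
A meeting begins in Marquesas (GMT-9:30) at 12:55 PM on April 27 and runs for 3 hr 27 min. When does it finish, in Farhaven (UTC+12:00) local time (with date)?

Convert start to UTC: 12:55 PM + 9:30 = 10:25 PM UTC on Apr 27.
Add 3 hours and 27 minutes duration → 1:52 AM UTC (Apr 28).
Farhaven is UTC+12:00, so local end time = 1:52 AM + 12:00 = 1:52 PM on Apr 28.

1:52 PM on April 28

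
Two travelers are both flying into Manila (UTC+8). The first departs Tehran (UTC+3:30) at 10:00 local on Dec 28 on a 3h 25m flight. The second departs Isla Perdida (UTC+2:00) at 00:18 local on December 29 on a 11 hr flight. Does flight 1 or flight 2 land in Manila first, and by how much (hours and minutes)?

Flight 1 in UTC: 10:00 − 3:30 = 06:30 on Dec 28.
+3 hours and 25 minutes → arrive 09:55 UTC on Dec 28.
Flight 2 in UTC: 00:18 − 2:00 = 22:18 on Dec 28.
+11 hours → arrive 09:18 UTC on Dec 29.
Flight 1 lands earlier by 23 hours 23 minutes.

the first, by 23 hours 23 minutes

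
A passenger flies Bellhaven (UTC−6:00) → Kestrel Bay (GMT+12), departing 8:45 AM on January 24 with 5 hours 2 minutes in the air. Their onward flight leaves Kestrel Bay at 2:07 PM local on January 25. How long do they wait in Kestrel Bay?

6 hours 20 minutes

Convert departure to UTC: 8:45 AM + 6:00 = 2:45 PM UTC on Jan 24.
Add 5 hours and 2 minutes flight time → 7:47 PM UTC.
Kestrel Bay is UTC+12:00, so local arrival = 7:47 PM + 12:00 = 7:47 AM on Jan 25.
Layover = 2:07 PM − 7:47 AM = 6 hours 20 minutes.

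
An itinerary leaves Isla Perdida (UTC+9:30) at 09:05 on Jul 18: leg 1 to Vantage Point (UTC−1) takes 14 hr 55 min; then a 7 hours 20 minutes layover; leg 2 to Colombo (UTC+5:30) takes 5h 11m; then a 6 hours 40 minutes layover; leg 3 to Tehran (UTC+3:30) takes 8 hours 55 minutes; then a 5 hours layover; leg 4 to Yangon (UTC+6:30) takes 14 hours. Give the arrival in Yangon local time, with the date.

20:06 on July 20

Convert departure to UTC: 09:05 − 9:30 = 23:35 UTC on Jul 17.
Add 14 hours and 55 minutes leg 1 → 14:30 UTC (Jul 18).
Add 7 hours and 20 minutes layover in Vantage Point → 21:50 UTC.
Add 5 hours 11 minutes leg 2 → 03:01 UTC (Jul 19).
Add 6 hours and 40 minutes layover in Colombo → 09:41 UTC.
Add 8 hours 55 minutes leg 3 → 18:36 UTC.
Add 5 hours layover in Tehran → 23:36 UTC.
Add 14 hours leg 4 → 13:36 UTC (Jul 20).
Yangon is UTC+6:30, so local arrival = 13:36 + 6:30 = 20:06 on Jul 20.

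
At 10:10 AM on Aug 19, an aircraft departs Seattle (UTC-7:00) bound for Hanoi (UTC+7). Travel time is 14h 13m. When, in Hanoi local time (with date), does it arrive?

2:23 PM on Aug 20

Hanoi is 14:00 ahead of Seattle.
After 14 hours 13 minutes it is 12:23 AM (Aug 20) in Seattle.
Shift by the zone difference: 12:23 AM + 14:00 = 2:23 PM on Aug 20 in Hanoi.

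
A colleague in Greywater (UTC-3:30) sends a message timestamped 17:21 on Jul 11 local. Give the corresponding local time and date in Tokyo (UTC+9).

In UTC: 17:21 + 3:30 = 20:51 on Jul 11.
Tokyo is UTC+9:00: 20:51 + 9:00 = 05:51 on Jul 12.

05:51 on July 12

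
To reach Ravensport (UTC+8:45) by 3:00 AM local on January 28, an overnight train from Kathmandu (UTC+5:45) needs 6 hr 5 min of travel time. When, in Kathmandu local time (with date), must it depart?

Target arrival in UTC: 3:00 AM − 8:45 = 6:15 PM on Jan 27.
Subtract 6 hours 5 minutes → departure 12:10 PM UTC on Jan 27.
Kathmandu is UTC+5:45: 12:10 PM + 5:45 = 5:55 PM on Jan 27.

5:55 PM on January 27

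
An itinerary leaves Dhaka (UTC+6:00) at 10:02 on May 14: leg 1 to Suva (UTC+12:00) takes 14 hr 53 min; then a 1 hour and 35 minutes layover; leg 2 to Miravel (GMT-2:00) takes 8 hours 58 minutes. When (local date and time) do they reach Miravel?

03:28 on May 15

Convert departure to UTC: 10:02 − 6:00 = 04:02 UTC on May 14.
Add 14 hours and 53 minutes leg 1 → 18:55 UTC.
Add 1 hour 35 minutes layover in Suva → 20:30 UTC.
Add 8 hours and 58 minutes leg 2 → 05:28 UTC (May 15).
Miravel is UTC−2:00, so local arrival = 05:28 − 2:00 = 03:28 on May 15.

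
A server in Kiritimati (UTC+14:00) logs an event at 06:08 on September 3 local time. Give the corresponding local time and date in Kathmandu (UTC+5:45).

Kathmandu is 8:15 behind Kiritimati.
Shift by the zone difference: 06:08 − 8:15 = 21:53 on Sep 2 in Kathmandu.

21:53 on September 2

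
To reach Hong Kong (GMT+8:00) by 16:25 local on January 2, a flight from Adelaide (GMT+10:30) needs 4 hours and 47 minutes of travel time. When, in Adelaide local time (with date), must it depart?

14:08 on Jan 2

Target arrival in UTC: 16:25 − 8:00 = 08:25 on Jan 2.
Subtract 4 hours and 47 minutes → departure 03:38 UTC on Jan 2.
Adelaide is UTC+10:30: 03:38 + 10:30 = 14:08 on Jan 2.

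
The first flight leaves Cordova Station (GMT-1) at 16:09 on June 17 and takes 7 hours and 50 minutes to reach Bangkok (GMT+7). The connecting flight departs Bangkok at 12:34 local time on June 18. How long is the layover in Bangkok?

Convert departure to UTC: 16:09 + 1:00 = 17:09 UTC on Jun 17.
Add 7 hours and 50 minutes flight time → 00:59 UTC (Jun 18).
Bangkok is UTC+7:00, so local arrival = 00:59 + 7:00 = 07:59 on Jun 18.
Layover = 12:34 − 07:59 = 4 hours 35 minutes.

4 hours 35 minutes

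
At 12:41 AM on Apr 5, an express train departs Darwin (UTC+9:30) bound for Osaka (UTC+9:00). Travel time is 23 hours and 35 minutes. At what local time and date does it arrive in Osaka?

11:46 PM on Apr 5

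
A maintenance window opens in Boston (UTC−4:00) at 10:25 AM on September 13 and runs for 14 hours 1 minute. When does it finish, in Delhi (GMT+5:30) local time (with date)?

9:56 AM on September 14

Delhi is 9:30 ahead of Boston.
After 14 hours and 1 minute it is 12:26 AM (Sep 14) in Boston.
Shift by the zone difference: 12:26 AM + 9:30 = 9:56 AM on Sep 14 in Delhi.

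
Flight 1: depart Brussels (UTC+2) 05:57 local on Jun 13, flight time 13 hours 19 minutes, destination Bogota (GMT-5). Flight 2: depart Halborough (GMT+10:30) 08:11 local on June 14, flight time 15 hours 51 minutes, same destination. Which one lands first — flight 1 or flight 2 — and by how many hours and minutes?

Flight 1 in UTC: 05:57 − 2:00 = 03:57 on Jun 13.
+13 hours 19 minutes → arrive 17:16 UTC on Jun 13.
Flight 2 in UTC: 08:11 − 10:30 = 21:41 on Jun 13.
+15 hours and 51 minutes → arrive 13:32 UTC on Jun 14.
Flight 1 lands earlier by 20 hours 16 minutes.

the first, by 20 hours 16 minutes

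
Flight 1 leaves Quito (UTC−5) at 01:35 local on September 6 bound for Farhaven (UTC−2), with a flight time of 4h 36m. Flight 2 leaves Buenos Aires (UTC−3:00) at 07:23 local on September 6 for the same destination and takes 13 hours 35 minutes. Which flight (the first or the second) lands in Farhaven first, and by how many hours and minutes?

Flight 1 in UTC: 01:35 + 5:00 = 06:35 on Sep 6.
+4 hours 36 minutes → arrive 11:11 UTC on Sep 6.
Flight 2 in UTC: 07:23 + 3:00 = 10:23 on Sep 6.
+13 hours and 35 minutes → arrive 23:58 UTC on Sep 6.
Flight 1 lands earlier by 12 hours 47 minutes.

the first, by 12 hours 47 minutes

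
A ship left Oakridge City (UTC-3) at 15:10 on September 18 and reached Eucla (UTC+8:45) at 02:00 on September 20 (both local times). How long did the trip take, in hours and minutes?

23 hours 5 minutes

Eucla is 11:45 ahead of Oakridge City.
Clock-face elapsed time (ignoring zones) is 34 hours 50 minutes.
Actual elapsed = 34 hours 50 minutes − 11:45 = 23 hours 5 minutes.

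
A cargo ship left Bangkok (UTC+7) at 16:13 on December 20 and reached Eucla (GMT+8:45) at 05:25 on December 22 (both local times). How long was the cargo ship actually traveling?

Departure in UTC: 16:13 − 7:00 = 09:13 on Dec 20.
Arrival in UTC: 05:25 − 8:45 = 20:40 on Dec 21.
Elapsed = 20:40 − 09:13 (+1 day) = 35 hours 27 minutes.

35 hours 27 minutes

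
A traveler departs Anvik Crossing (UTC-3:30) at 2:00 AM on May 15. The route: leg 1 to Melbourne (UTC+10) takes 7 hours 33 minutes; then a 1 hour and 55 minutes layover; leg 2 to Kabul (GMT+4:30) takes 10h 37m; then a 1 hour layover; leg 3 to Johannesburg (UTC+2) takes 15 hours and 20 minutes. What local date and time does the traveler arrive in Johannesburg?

Convert departure to UTC: 2:00 AM + 3:30 = 5:30 AM UTC on May 15.
Add 7 hours and 33 minutes leg 1 → 1:03 PM UTC.
Add 1 hour and 55 minutes layover in Melbourne → 2:58 PM UTC.
Add 10 hours and 37 minutes leg 2 → 1:35 AM UTC (May 16).
Add 1 hour layover in Kabul → 2:35 AM UTC.
Add 15 hours 20 minutes leg 3 → 5:55 PM UTC.
Johannesburg is UTC+2:00, so local arrival = 5:55 PM + 2:00 = 7:55 PM on May 16.

7:55 PM on May 16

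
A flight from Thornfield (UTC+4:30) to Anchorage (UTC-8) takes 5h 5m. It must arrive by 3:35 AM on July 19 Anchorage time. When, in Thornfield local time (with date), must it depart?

11:00 AM on July 19

Target arrival in UTC: 3:35 AM + 8:00 = 11:35 AM on Jul 19.
Subtract 5 hours and 5 minutes → departure 6:30 AM UTC on Jul 19.
Thornfield is UTC+4:30: 6:30 AM + 4:30 = 11:00 AM on Jul 19.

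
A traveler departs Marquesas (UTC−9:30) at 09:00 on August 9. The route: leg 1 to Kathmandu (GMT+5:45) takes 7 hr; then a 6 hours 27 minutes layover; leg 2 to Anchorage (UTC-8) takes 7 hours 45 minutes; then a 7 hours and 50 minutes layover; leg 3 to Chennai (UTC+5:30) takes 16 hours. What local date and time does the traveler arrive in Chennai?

21:02 on August 11

Convert departure to UTC: 09:00 + 9:30 = 18:30 UTC on Aug 9.
Add 7 hours leg 1 → 01:30 UTC (Aug 10).
Add 6 hours 27 minutes layover in Kathmandu → 07:57 UTC.
Add 7 hours and 45 minutes leg 2 → 15:42 UTC.
Add 7 hours 50 minutes layover in Anchorage → 23:32 UTC.
Add 16 hours leg 3 → 15:32 UTC (Aug 11).
Chennai is UTC+5:30, so local arrival = 15:32 + 5:30 = 21:02 on Aug 11.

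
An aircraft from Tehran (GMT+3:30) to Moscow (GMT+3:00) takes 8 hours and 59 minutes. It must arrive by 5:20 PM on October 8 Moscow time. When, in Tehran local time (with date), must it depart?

Target arrival in UTC: 5:20 PM − 3:00 = 2:20 PM on Oct 8.
Subtract 8 hours and 59 minutes → departure 5:21 AM UTC on Oct 8.
Tehran is UTC+3:30: 5:21 AM + 3:30 = 8:51 AM on Oct 8.

8:51 AM on October 8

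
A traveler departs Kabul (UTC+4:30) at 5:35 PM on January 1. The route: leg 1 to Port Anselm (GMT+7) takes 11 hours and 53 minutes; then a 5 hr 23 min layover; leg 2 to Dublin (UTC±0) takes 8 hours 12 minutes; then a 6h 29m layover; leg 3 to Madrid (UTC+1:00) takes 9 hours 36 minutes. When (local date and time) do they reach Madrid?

7:38 AM on January 3

Convert departure to UTC: 5:35 PM − 4:30 = 1:05 PM UTC on Jan 1.
Add 11 hours and 53 minutes leg 1 → 12:58 AM UTC (Jan 2).
Add 5 hours 23 minutes layover in Port Anselm → 6:21 AM UTC.
Add 8 hours and 12 minutes leg 2 → 2:33 PM UTC.
Add 6 hours 29 minutes layover in Dublin → 9:02 PM UTC.
Add 9 hours 36 minutes leg 3 → 6:38 AM UTC (Jan 3).
Madrid is UTC+1:00, so local arrival = 6:38 AM + 1:00 = 7:38 AM on Jan 3.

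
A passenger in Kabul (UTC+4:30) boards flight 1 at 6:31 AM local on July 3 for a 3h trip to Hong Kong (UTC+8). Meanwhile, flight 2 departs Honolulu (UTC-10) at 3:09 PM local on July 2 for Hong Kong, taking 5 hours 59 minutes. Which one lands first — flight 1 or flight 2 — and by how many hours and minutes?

Flight 1 in UTC: 6:31 AM − 4:30 = 2:01 AM on Jul 3.
+3 hours → arrive 5:01 AM UTC on Jul 3.
Flight 2 in UTC: 3:09 PM + 10:00 = 1:09 AM on Jul 3.
+5 hours 59 minutes → arrive 7:08 AM UTC on Jul 3.
Flight 1 lands earlier by 2 hours 7 minutes.

the first, by 2 hours 7 minutes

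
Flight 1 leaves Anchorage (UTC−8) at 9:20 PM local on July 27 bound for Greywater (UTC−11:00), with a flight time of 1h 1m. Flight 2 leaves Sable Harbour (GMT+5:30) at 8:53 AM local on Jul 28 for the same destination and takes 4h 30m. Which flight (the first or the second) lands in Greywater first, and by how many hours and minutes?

Flight 1 in UTC: 9:20 PM + 8:00 = 5:20 AM on Jul 28.
+1 hour 1 minute → arrive 6:21 AM UTC on Jul 28.
Flight 2 in UTC: 8:53 AM − 5:30 = 3:23 AM on Jul 28.
+4 hours 30 minutes → arrive 7:53 AM UTC on Jul 28.
Flight 1 lands earlier by 1 hour 32 minutes.

the first, by 1 hour 32 minutes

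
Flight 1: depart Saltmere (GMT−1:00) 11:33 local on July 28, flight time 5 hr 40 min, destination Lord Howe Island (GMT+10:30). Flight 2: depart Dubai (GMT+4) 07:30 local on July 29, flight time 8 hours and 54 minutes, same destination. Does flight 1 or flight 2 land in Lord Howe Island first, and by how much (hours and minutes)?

Flight 1 in UTC: 11:33 + 1:00 = 12:33 on Jul 28.
+5 hours 40 minutes → arrive 18:13 UTC on Jul 28.
Flight 2 in UTC: 07:30 − 4:00 = 03:30 on Jul 29.
+8 hours and 54 minutes → arrive 12:24 UTC on Jul 29.
Flight 1 lands earlier by 18 hours 11 minutes.

the first, by 18 hours 11 minutes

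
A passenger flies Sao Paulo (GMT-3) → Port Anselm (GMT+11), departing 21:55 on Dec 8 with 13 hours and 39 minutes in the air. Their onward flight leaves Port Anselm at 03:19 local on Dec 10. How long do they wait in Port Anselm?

1 hour 45 minutes

Convert departure to UTC: 21:55 + 3:00 = 00:55 UTC on Dec 9.
Add 13 hours 39 minutes flight time → 14:34 UTC.
Port Anselm is UTC+11:00, so local arrival = 14:34 + 11:00 = 01:34 on Dec 10.
Layover = 03:19 − 01:34 = 1 hour 45 minutes.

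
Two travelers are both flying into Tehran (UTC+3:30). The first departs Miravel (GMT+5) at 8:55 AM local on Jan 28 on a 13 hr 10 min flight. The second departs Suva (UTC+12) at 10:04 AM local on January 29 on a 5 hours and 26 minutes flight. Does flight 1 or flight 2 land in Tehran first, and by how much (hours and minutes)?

Flight 1 in UTC: 8:55 AM − 5:00 = 3:55 AM on Jan 28.
+13 hours and 10 minutes → arrive 5:05 PM UTC on Jan 28.
Flight 2 in UTC: 10:04 AM − 12:00 = 10:04 PM on Jan 28.
+5 hours 26 minutes → arrive 3:30 AM UTC on Jan 29.
Flight 1 lands earlier by 10 hours 25 minutes.

the first, by 10 hours 25 minutes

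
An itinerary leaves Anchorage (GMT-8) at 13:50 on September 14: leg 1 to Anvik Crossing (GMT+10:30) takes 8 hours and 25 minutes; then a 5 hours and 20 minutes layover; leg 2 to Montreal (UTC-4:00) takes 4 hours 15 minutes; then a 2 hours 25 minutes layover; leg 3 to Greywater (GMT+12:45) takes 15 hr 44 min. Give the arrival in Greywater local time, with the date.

22:44 on September 16

Convert departure to UTC: 13:50 + 8:00 = 21:50 UTC on Sep 14.
Add 8 hours 25 minutes leg 1 → 06:15 UTC (Sep 15).
Add 5 hours and 20 minutes layover in Anvik Crossing → 11:35 UTC.
Add 4 hours and 15 minutes leg 2 → 15:50 UTC.
Add 2 hours 25 minutes layover in Montreal → 18:15 UTC.
Add 15 hours 44 minutes leg 3 → 09:59 UTC (Sep 16).
Greywater is UTC+12:45, so local arrival = 09:59 + 12:45 = 22:44 on Sep 16.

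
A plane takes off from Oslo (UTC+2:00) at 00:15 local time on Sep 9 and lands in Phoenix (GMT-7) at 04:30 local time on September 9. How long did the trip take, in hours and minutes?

Departure in UTC: 00:15 − 2:00 = 22:15 on Sep 8.
Arrival in UTC: 04:30 + 7:00 = 11:30 on Sep 9.
Elapsed = 11:30 − 22:15 (+1 day) = 13 hours 15 minutes.

13 hours 15 minutes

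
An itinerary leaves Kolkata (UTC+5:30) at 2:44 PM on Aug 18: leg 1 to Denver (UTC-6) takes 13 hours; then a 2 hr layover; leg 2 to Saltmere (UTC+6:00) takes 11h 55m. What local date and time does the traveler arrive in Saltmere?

6:09 PM on August 19

Convert departure to UTC: 2:44 PM − 5:30 = 9:14 AM UTC on Aug 18.
Add 13 hours leg 1 → 10:14 PM UTC.
Add 2 hours layover in Denver → 12:14 AM UTC (Aug 19).
Add 11 hours 55 minutes leg 2 → 12:09 PM UTC.
Saltmere is UTC+6:00, so local arrival = 12:09 PM + 6:00 = 6:09 PM on Aug 19.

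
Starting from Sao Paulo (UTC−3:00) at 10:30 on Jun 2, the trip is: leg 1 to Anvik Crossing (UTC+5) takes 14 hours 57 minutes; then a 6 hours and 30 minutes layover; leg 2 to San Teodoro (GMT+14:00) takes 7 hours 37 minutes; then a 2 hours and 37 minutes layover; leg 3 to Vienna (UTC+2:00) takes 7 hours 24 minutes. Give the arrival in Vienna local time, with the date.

06:35 on June 4

Convert departure to UTC: 10:30 + 3:00 = 13:30 UTC on Jun 2.
Add 14 hours and 57 minutes leg 1 → 04:27 UTC (Jun 3).
Add 6 hours and 30 minutes layover in Anvik Crossing → 10:57 UTC.
Add 7 hours 37 minutes leg 2 → 18:34 UTC.
Add 2 hours 37 minutes layover in San Teodoro → 21:11 UTC.
Add 7 hours 24 minutes leg 3 → 04:35 UTC (Jun 4).
Vienna is UTC+2:00, so local arrival = 04:35 + 2:00 = 06:35 on Jun 4.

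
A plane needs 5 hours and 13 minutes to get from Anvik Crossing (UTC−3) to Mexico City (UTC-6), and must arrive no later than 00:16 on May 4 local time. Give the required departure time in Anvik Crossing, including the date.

Target arrival in UTC: 00:16 + 6:00 = 06:16 on May 4.
Subtract 5 hours and 13 minutes → departure 01:03 UTC on May 4.
Anvik Crossing is UTC−3:00: 01:03 − 3:00 = 22:03 on May 3.

22:03 on May 3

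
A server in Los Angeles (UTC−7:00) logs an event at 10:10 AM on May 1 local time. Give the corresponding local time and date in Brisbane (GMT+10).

In UTC: 10:10 AM + 7:00 = 5:10 PM on May 1.
Brisbane is UTC+10:00: 5:10 PM + 10:00 = 3:10 AM on May 2.

3:10 AM on May 2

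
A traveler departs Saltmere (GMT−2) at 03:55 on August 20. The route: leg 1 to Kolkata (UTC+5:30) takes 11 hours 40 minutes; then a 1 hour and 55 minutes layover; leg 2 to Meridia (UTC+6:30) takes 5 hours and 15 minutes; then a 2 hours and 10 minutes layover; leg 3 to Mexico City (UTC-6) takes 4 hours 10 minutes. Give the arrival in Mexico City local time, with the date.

01:05 on August 21

Convert departure to UTC: 03:55 + 2:00 = 05:55 UTC on Aug 20.
Add 11 hours and 40 minutes leg 1 → 17:35 UTC.
Add 1 hour and 55 minutes layover in Kolkata → 19:30 UTC.
Add 5 hours and 15 minutes leg 2 → 00:45 UTC (Aug 21).
Add 2 hours 10 minutes layover in Meridia → 02:55 UTC.
Add 4 hours and 10 minutes leg 3 → 07:05 UTC.
Mexico City is UTC−6:00, so local arrival = 07:05 − 6:00 = 01:05 on Aug 21.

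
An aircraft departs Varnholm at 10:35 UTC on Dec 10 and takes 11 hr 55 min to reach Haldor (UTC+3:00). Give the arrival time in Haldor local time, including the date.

01:30 on December 11

Departure is given in UTC: 10:35 on Dec 10.
Add 11 hours 55 minutes → 22:30 UTC.
Haldor is UTC+3:00: 22:30 + 3:00 = 01:30 on Dec 11.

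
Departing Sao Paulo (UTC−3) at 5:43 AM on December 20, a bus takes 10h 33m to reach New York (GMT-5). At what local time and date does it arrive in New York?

Convert departure to UTC: 5:43 AM + 3:00 = 8:43 AM UTC on Dec 20.
Add 10 hours 33 minutes travel time → 7:16 PM UTC.
New York is UTC−5:00, so local arrival = 7:16 PM − 5:00 = 2:16 PM on Dec 20.

2:16 PM on December 20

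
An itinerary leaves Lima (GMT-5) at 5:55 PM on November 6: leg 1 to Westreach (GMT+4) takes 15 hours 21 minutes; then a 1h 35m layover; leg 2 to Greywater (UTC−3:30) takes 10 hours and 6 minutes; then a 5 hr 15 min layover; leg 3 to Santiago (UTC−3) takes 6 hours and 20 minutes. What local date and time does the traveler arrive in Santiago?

Convert departure to UTC: 5:55 PM + 5:00 = 10:55 PM UTC on Nov 6.
Add 15 hours and 21 minutes leg 1 → 2:16 PM UTC (Nov 7).
Add 1 hour and 35 minutes layover in Westreach → 3:51 PM UTC.
Add 10 hours and 6 minutes leg 2 → 1:57 AM UTC (Nov 8).
Add 5 hours and 15 minutes layover in Greywater → 7:12 AM UTC.
Add 6 hours and 20 minutes leg 3 → 1:32 PM UTC.
Santiago is UTC−3:00, so local arrival = 1:32 PM − 3:00 = 10:32 AM on Nov 8.

10:32 AM on November 8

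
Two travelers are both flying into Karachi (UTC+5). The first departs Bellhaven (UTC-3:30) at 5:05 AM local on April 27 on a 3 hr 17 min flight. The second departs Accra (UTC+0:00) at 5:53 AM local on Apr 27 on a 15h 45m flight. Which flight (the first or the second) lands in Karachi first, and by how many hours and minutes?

Flight 1 in UTC: 5:05 AM + 3:30 = 8:35 AM on Apr 27.
+3 hours and 17 minutes → arrive 11:52 AM UTC on Apr 27.
Flight 2 departs at 5:53 AM UTC (Apr 27).
+15 hours 45 minutes → arrive 9:38 PM UTC on Apr 27.
Flight 1 lands earlier by 9 hours 46 minutes.

the first, by 9 hours 46 minutes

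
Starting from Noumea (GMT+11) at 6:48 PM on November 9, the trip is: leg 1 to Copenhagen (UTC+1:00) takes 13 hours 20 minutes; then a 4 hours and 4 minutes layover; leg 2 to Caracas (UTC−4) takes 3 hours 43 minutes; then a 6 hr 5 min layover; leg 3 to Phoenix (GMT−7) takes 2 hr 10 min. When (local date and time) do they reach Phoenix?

6:10 AM on Nov 10

Convert departure to UTC: 6:48 PM − 11:00 = 7:48 AM UTC on Nov 9.
Add 13 hours 20 minutes leg 1 → 9:08 PM UTC.
Add 4 hours and 4 minutes layover in Copenhagen → 1:12 AM UTC (Nov 10).
Add 3 hours and 43 minutes leg 2 → 4:55 AM UTC.
Add 6 hours 5 minutes layover in Caracas → 11:00 AM UTC.
Add 2 hours and 10 minutes leg 3 → 1:10 PM UTC.
Phoenix is UTC−7:00, so local arrival = 1:10 PM − 7:00 = 6:10 AM on Nov 10.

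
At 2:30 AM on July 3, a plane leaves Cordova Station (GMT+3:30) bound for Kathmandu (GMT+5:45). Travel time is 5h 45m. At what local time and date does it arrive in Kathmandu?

10:30 AM on July 3

Convert departure to UTC: 2:30 AM − 3:30 = 11:00 PM UTC on Jul 2.
Add 5 hours and 45 minutes travel time → 4:45 AM UTC (Jul 3).
Kathmandu is UTC+5:45, so local arrival = 4:45 AM + 5:45 = 10:30 AM on Jul 3.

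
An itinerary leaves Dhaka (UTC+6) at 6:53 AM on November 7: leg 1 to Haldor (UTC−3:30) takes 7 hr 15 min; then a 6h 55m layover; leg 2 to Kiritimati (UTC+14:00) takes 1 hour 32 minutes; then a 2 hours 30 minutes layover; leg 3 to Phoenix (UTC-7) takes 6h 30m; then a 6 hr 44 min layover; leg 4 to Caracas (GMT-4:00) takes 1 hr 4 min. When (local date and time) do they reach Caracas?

5:23 AM on Nov 8

Convert departure to UTC: 6:53 AM − 6:00 = 12:53 AM UTC on Nov 7.
Add 7 hours and 15 minutes leg 1 → 8:08 AM UTC.
Add 6 hours and 55 minutes layover in Haldor → 3:03 PM UTC.
Add 1 hour 32 minutes leg 2 → 4:35 PM UTC.
Add 2 hours 30 minutes layover in Kiritimati → 7:05 PM UTC.
Add 6 hours and 30 minutes leg 3 → 1:35 AM UTC (Nov 8).
Add 6 hours 44 minutes layover in Phoenix → 8:19 AM UTC.
Add 1 hour and 4 minutes leg 4 → 9:23 AM UTC.
Caracas is UTC−4:00, so local arrival = 9:23 AM − 4:00 = 5:23 AM on Nov 8.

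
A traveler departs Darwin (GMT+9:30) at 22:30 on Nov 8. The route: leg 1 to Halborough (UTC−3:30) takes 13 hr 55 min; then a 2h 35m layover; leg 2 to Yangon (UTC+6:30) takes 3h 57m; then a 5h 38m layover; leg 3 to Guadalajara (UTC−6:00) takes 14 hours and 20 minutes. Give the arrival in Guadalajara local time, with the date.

23:25 on November 9

Convert departure to UTC: 22:30 − 9:30 = 13:00 UTC on Nov 8.
Add 13 hours and 55 minutes leg 1 → 02:55 UTC (Nov 9).
Add 2 hours 35 minutes layover in Halborough → 05:30 UTC.
Add 3 hours 57 minutes leg 2 → 09:27 UTC.
Add 5 hours and 38 minutes layover in Yangon → 15:05 UTC.
Add 14 hours 20 minutes leg 3 → 05:25 UTC (Nov 10).
Guadalajara is UTC−6:00, so local arrival = 05:25 − 6:00 = 23:25 on Nov 9.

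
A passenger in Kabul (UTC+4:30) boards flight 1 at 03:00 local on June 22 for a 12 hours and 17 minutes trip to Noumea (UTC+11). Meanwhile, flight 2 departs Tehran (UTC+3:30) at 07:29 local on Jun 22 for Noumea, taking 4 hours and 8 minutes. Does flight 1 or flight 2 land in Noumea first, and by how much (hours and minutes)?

the second, by 2 hours 40 minutes

Flight 1 in UTC: 03:00 − 4:30 = 22:30 on Jun 21.
+12 hours and 17 minutes → arrive 10:47 UTC on Jun 22.
Flight 2 in UTC: 07:29 − 3:30 = 03:59 on Jun 22.
+4 hours 8 minutes → arrive 08:07 UTC on Jun 22.
Flight 2 lands earlier by 2 hours 40 minutes.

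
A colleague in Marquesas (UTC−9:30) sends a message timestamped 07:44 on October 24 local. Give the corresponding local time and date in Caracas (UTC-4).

13:14 on Oct 24

In UTC: 07:44 + 9:30 = 17:14 on Oct 24.
Caracas is UTC−4:00: 17:14 − 4:00 = 13:14 on Oct 24.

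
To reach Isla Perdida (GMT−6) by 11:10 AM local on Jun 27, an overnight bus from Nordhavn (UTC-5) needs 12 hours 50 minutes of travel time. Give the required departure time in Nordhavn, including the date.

11:20 PM on Jun 26

Target arrival in UTC: 11:10 AM + 6:00 = 5:10 PM on Jun 27.
Subtract 12 hours and 50 minutes → departure 4:20 AM UTC on Jun 27.
Nordhavn is UTC−5:00: 4:20 AM − 5:00 = 11:20 PM on Jun 26.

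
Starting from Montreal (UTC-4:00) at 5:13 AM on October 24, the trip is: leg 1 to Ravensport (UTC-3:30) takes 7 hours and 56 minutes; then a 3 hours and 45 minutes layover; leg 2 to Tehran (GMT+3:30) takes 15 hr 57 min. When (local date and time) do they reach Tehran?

Convert departure to UTC: 5:13 AM + 4:00 = 9:13 AM UTC on Oct 24.
Add 7 hours and 56 minutes leg 1 → 5:09 PM UTC.
Add 3 hours 45 minutes layover in Ravensport → 8:54 PM UTC.
Add 15 hours 57 minutes leg 2 → 12:51 PM UTC (Oct 25).
Tehran is UTC+3:30, so local arrival = 12:51 PM + 3:30 = 4:21 PM on Oct 25.

4:21 PM on Oct 25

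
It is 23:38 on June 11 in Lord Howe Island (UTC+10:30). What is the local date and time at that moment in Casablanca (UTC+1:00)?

14:08 on June 11

Casablanca is 9:30 behind Lord Howe Island.
Shift by the zone difference: 23:38 − 9:30 = 14:08 on Jun 11 in Casablanca.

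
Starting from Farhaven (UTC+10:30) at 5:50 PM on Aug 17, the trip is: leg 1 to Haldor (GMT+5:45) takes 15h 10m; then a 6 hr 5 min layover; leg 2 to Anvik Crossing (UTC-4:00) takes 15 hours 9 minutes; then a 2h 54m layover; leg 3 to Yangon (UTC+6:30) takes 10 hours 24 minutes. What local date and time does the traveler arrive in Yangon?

3:32 PM on Aug 19

Convert departure to UTC: 5:50 PM − 10:30 = 7:20 AM UTC on Aug 17.
Add 15 hours and 10 minutes leg 1 → 10:30 PM UTC.
Add 6 hours 5 minutes layover in Haldor → 4:35 AM UTC (Aug 18).
Add 15 hours 9 minutes leg 2 → 7:44 PM UTC.
Add 2 hours 54 minutes layover in Anvik Crossing → 10:38 PM UTC.
Add 10 hours and 24 minutes leg 3 → 9:02 AM UTC (Aug 19).
Yangon is UTC+6:30, so local arrival = 9:02 AM + 6:30 = 3:32 PM on Aug 19.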